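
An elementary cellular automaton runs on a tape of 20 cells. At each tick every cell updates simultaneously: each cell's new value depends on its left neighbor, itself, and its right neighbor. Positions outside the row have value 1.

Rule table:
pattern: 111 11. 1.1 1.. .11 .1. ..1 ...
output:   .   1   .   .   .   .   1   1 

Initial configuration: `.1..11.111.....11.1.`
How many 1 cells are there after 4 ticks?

tick 1: ...1.1...1.1111.1...
tick 2: .11....11.....1...11
tick 3: ..1.111.1.1111..11..
tick 4: .1....1......1.1.1.1
count of 1: 6

6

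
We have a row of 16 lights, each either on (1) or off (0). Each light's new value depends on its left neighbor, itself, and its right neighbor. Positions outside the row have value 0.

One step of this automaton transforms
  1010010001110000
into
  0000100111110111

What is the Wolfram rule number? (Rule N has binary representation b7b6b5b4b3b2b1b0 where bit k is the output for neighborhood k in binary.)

203

position 10: 111 → 1  (bit 7 = 1)
position 11: 110 → 1  (bit 6 = 1)
position 1: 101 → 0  (bit 5 = 0)
position 3: 100 → 0  (bit 4 = 0)
position 9: 011 → 1  (bit 3 = 1)
position 0: 010 → 0  (bit 2 = 0)
position 4: 001 → 1  (bit 1 = 1)
position 7: 000 → 1  (bit 0 = 1)
bits b7..b0 = 11001011 = 203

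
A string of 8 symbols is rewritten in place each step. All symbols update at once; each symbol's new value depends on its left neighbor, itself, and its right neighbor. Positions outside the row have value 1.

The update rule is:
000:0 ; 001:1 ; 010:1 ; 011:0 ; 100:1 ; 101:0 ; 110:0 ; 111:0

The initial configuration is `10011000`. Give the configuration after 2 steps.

00011100

01100101
00011100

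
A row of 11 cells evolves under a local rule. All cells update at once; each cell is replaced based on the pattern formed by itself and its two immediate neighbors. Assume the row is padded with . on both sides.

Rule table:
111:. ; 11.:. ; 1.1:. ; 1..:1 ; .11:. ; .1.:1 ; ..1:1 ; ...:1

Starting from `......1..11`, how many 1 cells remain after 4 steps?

2

111111111..
.........11
111111111..  (repeats step 1; period 2)
step 4: .........11
count of 1: 2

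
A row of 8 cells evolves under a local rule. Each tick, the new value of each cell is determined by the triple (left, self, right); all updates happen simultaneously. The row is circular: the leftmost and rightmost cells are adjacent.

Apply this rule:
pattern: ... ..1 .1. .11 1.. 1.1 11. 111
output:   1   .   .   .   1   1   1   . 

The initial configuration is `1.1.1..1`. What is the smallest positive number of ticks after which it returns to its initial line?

8

11.1.1..
.11.1.1.
..11.1.1
1..11.1.
.1..11.1
1.1..11.
.1.1..11
1.1.1..1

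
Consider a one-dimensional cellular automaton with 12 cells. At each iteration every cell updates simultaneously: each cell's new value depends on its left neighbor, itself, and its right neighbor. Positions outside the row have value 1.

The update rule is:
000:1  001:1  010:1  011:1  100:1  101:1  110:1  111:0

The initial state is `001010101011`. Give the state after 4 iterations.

111111111110
000000000011
111111111110  (repeats iteration 1; period 2)
iteration 4: 000000000011

000000000011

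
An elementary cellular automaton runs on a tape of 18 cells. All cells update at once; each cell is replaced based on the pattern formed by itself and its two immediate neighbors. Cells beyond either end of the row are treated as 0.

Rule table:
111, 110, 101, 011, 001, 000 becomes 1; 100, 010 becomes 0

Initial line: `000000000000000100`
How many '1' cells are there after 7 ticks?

17

tick 1: 111111111111111001
tick 2: 111111111111111010
tick 3: 111111111111111100
tick 4: 111111111111111101
tick 5: 111111111111111110
tick 6: 111111111111111110  (fixed point — unchanged through tick 7)
count of 1: 17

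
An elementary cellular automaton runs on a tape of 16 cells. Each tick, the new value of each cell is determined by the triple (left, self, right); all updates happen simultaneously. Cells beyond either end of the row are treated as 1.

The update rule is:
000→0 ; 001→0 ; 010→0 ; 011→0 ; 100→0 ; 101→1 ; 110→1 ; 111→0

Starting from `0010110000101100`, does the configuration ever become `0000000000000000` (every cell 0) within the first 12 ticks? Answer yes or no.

yes

0001010000010100
0000100000001000
0000000000000000
all cells are 0 at tick 3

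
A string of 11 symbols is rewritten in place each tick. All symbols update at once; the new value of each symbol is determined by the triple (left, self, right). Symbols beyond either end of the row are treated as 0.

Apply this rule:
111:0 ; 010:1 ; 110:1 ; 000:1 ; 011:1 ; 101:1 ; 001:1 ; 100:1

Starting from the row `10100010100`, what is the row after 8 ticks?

11111111111
10000000001
11111111111  (repeats tick 1; period 2)
tick 8: 10000000001

10000000001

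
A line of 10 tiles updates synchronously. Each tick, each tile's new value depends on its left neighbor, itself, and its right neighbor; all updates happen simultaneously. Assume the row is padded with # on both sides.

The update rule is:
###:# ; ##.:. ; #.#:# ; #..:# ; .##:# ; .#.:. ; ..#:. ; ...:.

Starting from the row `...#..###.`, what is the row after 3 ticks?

#.#..#.###

#...#.##.#
.#...##.##
#.#..#.###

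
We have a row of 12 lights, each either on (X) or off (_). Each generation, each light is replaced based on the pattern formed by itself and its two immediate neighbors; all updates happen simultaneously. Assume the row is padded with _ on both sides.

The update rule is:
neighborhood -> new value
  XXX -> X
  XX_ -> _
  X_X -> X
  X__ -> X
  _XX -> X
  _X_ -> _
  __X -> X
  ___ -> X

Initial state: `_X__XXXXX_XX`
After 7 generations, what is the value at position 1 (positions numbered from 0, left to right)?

X_XXXXXX_XX_
_XXXXXX_XX_X
XXXXXX_XX_X_
XXXXX_XX_X_X
XXXX_XX_X_X_
XXX_XX_X_X_X
XX_XX_X_X_X_
position 1 holds X

X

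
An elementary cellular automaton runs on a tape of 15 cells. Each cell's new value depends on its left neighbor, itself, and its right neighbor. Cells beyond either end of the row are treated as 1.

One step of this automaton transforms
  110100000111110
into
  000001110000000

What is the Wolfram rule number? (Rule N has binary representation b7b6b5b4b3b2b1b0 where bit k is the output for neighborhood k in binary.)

position 0: 111 → 0  (bit 7 = 0)
position 1: 110 → 0  (bit 6 = 0)
position 2: 101 → 0  (bit 5 = 0)
position 4: 100 → 0  (bit 4 = 0)
position 9: 011 → 0  (bit 3 = 0)
position 3: 010 → 0  (bit 2 = 0)
position 8: 001 → 0  (bit 1 = 0)
position 5: 000 → 1  (bit 0 = 1)
bits b7..b0 = 00000001 = 1

1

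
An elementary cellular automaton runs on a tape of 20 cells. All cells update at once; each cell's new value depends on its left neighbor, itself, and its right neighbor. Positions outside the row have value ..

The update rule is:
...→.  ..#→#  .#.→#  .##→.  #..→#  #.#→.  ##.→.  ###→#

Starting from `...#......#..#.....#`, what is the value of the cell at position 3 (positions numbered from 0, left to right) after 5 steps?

#

..###....######...##
.#.#.#..#.####.#.#..
##.#.####..##..#.##.
...#..##.##..###...#
..####.....##.#.#.##
position 3 holds #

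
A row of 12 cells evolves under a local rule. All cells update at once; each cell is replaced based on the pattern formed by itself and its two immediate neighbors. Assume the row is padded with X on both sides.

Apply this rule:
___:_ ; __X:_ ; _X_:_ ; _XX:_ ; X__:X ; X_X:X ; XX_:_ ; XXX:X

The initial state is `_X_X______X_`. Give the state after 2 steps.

X_X_X______X
_X_X_X______

_X_X_X______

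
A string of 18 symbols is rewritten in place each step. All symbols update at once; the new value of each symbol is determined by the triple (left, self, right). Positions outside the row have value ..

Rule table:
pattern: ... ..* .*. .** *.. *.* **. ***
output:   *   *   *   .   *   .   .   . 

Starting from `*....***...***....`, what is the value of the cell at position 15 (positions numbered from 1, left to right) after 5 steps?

*

step 1: *****...***...****
step 2: .....***...***....
step 3: *****...***...****  (repeats step 1; period 2)
step 5: *****...***...****
position 15 holds *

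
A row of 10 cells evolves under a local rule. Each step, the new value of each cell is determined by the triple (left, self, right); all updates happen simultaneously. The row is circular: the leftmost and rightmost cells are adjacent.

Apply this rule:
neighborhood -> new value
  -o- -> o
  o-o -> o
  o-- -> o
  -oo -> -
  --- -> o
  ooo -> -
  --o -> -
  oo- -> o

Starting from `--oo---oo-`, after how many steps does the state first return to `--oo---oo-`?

10

step 1: o--ooo--oo
step 2: oo---oo---
step 3: -ooo--ooo-
step 4: ---oo---oo
step 5: oo--ooo--o
step 6: -oo---oo--
step 7: --ooo--ooo
step 8: o---oo---o
step 9: ooo--ooo--
step 10: --oo---oo-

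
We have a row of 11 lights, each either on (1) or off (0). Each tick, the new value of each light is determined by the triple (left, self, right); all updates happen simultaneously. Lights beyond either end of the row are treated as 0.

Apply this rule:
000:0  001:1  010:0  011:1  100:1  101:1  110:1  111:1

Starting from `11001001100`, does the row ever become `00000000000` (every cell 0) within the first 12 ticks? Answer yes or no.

11110111110
11111111111
11111111111  (fixed point — unchanged through tick 12)
tick 12 is 11111111111, still not uniform 0

no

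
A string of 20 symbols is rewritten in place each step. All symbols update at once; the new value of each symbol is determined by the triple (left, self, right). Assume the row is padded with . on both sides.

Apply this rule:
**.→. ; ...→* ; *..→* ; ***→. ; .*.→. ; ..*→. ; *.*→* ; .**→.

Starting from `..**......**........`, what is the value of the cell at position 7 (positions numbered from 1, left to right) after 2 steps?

step 1: *...*****...********
step 2: .**......**.........
position 7 holds .

.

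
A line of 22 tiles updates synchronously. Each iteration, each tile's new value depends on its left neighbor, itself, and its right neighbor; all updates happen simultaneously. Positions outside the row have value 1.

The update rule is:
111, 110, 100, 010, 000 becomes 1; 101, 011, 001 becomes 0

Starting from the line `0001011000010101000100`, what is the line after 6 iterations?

1111100101001100101010

iteration 1: 1101001111010101110110
iteration 2: 1101100111010100110010
iteration 3: 1100110011010110011010
iteration 4: 1110011001010011001010
iteration 5: 1111001101011001101010
iteration 6: 1111100101001100101010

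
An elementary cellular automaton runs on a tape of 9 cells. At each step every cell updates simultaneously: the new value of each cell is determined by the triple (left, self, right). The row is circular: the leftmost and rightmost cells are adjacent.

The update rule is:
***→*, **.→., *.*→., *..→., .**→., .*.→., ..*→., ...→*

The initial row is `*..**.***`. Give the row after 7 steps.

.......**

step 1: .......**
step 2: .*****...
step 3: ..***..**
step 4: ...*.....
step 5: **...****
step 6: *..*..***
step 7: .......**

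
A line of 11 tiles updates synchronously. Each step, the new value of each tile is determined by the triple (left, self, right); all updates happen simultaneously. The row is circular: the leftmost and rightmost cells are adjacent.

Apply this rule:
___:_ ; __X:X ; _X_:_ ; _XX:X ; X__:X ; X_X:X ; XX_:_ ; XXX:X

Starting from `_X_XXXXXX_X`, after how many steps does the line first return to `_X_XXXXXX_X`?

11

X_XXXXXX_X_
_XXXXXX_X_X
XXXXXX_X_X_
XXXXX_X_X_X
XXXX_X_X_XX
XXX_X_X_XXX
XX_X_X_XXXX
X_X_X_XXXXX
_X_X_XXXXXX
X_X_XXXXXX_
_X_XXXXXX_X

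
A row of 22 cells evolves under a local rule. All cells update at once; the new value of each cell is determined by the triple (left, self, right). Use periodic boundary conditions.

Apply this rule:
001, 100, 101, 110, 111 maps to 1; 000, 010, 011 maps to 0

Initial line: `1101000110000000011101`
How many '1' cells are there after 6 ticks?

14

1110101011000000101110
0111010101100001010111
1011101010110010101011
1101110101011101010101
1110111010101110101010
0111011101010111010101
count of 1: 14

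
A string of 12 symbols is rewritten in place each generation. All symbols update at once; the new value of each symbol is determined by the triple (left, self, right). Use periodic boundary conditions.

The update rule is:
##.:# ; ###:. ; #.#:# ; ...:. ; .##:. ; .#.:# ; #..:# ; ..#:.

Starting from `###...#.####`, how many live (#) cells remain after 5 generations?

4

..##..##....
...##..##...
....##..##..
.....##..##.
......##..##
count of #: 4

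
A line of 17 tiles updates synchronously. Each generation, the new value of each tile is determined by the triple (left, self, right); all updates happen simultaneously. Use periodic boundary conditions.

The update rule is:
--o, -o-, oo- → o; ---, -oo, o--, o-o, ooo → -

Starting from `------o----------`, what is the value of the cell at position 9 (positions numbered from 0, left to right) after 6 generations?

-

-----oo----------
----o-o----------
---oo-o----------
--o-o-o----------
-oo-o-o----------
o-o-o-o----------
position 9 holds -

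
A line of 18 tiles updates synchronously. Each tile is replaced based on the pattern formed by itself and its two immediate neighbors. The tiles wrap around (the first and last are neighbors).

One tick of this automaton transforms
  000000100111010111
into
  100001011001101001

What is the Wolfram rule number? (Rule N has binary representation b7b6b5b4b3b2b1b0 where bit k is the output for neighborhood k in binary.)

114

position 10: 111 → 0  (bit 7 = 0)
position 11: 110 → 1  (bit 6 = 1)
position 12: 101 → 1  (bit 5 = 1)
position 0: 100 → 1  (bit 4 = 1)
position 9: 011 → 0  (bit 3 = 0)
position 6: 010 → 0  (bit 2 = 0)
position 5: 001 → 1  (bit 1 = 1)
position 1: 000 → 0  (bit 0 = 0)
bits b7..b0 = 01110010 = 114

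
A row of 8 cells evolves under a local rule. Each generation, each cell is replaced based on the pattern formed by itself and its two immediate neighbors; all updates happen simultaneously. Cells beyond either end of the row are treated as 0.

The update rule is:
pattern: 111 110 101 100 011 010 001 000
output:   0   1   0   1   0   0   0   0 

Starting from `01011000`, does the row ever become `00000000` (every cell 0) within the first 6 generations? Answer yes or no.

yes

00001100
00000110
00000011
00000001
00000000
all cells are 0 at generation 5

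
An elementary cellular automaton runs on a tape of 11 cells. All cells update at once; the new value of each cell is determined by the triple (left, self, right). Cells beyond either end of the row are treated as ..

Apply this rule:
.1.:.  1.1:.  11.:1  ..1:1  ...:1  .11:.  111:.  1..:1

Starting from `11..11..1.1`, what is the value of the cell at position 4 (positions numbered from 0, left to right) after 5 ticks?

1

.111.111...
1..1...1111
.11.111...1
1.1...1111.
...111...11
position 4 holds 1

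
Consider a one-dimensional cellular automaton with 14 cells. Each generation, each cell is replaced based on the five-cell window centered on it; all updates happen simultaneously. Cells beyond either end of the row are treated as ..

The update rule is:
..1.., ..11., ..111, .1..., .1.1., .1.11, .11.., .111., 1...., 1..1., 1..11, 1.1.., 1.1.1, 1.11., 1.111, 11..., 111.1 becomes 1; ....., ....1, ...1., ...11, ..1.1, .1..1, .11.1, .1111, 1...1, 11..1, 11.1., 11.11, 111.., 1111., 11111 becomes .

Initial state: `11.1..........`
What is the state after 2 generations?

1..111........
1.111.11......

1.111.11......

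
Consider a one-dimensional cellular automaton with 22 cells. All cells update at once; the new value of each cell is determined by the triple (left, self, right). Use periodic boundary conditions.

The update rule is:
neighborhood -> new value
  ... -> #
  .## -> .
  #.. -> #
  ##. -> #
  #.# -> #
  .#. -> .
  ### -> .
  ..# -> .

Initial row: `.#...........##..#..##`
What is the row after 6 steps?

#.##########..##..#..#
##.........##..##..#..
.#########..##..##..#.
.........##..##..##..#
########..##..##..##..
.......##..##..##..##.

.......##..##..##..##.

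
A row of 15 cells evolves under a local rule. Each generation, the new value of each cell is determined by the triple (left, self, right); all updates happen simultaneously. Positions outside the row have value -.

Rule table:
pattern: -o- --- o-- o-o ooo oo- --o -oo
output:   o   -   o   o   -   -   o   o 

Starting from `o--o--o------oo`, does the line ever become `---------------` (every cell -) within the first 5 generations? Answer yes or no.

generation 1: oooooooo----oo-
generation 2: o-------o--oo-o
generation 3: oo-----ooooo-oo
generation 4: o-o---oo----oo-
generation 5: oooo-oo-o--oo-o
generation 5 is oooo-oo-o--oo-o, still not uniform -

no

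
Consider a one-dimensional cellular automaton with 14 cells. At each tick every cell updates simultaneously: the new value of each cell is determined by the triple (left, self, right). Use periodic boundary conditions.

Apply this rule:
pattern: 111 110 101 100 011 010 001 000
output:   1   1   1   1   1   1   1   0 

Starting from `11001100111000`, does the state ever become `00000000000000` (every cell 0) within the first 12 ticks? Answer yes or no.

11111111111101
11111111111111
11111111111111  (fixed point — unchanged through tick 12)
tick 12 is 11111111111111, still not uniform 0

no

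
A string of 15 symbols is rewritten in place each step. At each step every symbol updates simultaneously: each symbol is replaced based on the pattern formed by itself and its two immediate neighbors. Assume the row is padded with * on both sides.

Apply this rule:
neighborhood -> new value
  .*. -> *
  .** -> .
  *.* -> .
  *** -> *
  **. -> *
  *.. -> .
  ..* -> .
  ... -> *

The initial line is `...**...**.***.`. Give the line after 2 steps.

.*..*.*..*...*.

step 1: .*..*.*..*..**.
step 2: .*..*.*..*...*.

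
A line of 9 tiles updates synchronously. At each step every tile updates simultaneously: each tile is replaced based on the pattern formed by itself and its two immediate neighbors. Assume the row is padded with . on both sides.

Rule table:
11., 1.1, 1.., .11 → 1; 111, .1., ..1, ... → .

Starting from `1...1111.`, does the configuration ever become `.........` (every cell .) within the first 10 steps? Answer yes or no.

.1..1..11
..1..1.11
...1..111
....1.1.1
.....1.1.
......1.1
.......1.
........1
.........
all cells are . at step 9

yes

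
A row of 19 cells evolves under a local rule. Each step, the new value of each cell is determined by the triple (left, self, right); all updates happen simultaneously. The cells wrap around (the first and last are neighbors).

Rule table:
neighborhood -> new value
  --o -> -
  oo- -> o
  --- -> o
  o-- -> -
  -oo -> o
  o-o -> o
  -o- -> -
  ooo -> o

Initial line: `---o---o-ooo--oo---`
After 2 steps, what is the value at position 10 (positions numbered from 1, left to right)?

oo---o--oooo--oo-oo
oo-o----oooo--ooooo
position 10 holds o

o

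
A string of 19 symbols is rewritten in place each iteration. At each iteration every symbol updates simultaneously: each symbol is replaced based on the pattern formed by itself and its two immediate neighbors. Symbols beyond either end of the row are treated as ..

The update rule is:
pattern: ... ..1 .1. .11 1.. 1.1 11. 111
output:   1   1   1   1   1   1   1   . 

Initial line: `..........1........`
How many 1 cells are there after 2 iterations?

iteration 1: 1111111111111111111
iteration 2: 1.................1
count of 1: 2

2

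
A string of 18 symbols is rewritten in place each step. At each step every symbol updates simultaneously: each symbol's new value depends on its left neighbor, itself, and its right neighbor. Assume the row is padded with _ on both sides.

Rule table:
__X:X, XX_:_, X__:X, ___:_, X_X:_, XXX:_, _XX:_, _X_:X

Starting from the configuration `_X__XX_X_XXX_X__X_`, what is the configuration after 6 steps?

XXXX___X_____XXXXX
____X_XXX___X_____
___XX____X_XXX____
__X__X__XX____X___
_XXXXXXX__X__XXX__
X_______XXXXX___X_

X_______XXXXX___X_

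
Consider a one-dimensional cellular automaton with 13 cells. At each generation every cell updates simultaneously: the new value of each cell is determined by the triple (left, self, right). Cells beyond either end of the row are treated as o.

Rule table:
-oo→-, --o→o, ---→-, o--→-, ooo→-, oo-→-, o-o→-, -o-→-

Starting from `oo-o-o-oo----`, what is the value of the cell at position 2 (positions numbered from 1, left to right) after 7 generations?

-

------------o
-----------o-
----------o--
---------o--o
--------o--o-
-------o--o--
------o--o--o
position 2 holds -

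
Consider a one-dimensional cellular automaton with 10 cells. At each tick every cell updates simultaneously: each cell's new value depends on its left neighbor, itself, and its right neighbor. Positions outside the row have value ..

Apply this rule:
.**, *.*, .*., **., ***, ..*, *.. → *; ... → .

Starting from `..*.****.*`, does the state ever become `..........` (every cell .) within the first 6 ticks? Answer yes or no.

.*********
**********
**********  (fixed point — unchanged through tick 6)
tick 6 is **********, still not uniform .

no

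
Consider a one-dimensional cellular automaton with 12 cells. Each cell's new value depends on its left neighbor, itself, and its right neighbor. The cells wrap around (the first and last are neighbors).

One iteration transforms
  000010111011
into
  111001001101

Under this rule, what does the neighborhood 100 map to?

At position 0 the neighborhood is 100; the next row has 1 there.

1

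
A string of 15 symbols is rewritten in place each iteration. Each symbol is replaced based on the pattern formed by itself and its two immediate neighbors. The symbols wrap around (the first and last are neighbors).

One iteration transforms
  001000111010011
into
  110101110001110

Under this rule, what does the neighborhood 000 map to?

0

At position 4 the neighborhood is 000; the next row has 0 there.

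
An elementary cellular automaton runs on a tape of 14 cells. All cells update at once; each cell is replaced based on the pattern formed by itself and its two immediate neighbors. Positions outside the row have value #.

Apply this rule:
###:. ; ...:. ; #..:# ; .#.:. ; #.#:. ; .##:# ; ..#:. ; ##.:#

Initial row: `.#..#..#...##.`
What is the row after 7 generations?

..#..#..#..##.
#..#..#..#.##.
##..#..#...##.
.##..#..#..##.
.###..#..#.##.
.#.##..#...##.
...###..#..##.

...###..#..##.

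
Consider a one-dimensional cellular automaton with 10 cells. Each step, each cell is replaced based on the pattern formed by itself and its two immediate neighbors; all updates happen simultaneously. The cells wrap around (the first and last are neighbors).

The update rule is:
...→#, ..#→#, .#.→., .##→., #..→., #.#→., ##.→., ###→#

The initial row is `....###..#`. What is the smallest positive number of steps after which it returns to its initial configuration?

.###.#..#.
#.#....#..
....###..#

3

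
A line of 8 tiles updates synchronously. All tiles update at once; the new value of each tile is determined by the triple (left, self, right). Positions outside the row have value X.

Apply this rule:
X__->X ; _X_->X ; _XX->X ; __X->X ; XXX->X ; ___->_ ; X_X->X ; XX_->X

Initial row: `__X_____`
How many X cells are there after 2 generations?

generation 1: XXXX___X
generation 2: XXXXX_XX
count of X: 7

7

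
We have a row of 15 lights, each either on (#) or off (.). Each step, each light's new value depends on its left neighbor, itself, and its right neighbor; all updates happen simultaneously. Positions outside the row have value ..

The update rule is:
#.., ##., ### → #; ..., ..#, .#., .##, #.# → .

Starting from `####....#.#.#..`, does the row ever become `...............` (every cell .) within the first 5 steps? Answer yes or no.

no

.####........#.
..####........#
...####........
....####.......
.....####......
step 5 is .....####......, still not uniform .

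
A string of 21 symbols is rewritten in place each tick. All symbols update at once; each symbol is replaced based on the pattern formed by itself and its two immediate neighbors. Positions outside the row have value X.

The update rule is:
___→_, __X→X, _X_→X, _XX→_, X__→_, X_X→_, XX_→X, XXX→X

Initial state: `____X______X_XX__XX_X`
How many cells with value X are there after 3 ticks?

tick 1: ___XX_____XX__X_X_X__
tick 2: __X_X____X_X_XX_X_X_X
tick 3: _XX_X___XX_X__X_X_X__
count of X: 9

9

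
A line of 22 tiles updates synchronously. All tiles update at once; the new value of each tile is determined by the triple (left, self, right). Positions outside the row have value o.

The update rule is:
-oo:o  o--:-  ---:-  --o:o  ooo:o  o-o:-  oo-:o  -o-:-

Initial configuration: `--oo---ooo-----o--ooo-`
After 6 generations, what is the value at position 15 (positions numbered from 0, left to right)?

o

generation 1: -ooo--oooo----o--oooo-
generation 2: -ooo-ooooo---o--ooooo-
generation 3: -ooo-ooooo--o--oooooo-
generation 4: -ooo-ooooo-o--ooooooo-
generation 5: -ooo-ooooo---oooooooo-
generation 6: -ooo-ooooo--ooooooooo-
position 15 holds o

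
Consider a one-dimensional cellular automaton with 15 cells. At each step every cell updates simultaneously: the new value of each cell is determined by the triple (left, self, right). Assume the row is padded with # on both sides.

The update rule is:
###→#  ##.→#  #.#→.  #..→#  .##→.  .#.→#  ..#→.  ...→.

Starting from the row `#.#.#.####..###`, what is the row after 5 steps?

#..##..##..###.

#.#.#..####..##
#.#.##..####..#
#.#..##..####..
#.##..##..####.
#..##..##..###.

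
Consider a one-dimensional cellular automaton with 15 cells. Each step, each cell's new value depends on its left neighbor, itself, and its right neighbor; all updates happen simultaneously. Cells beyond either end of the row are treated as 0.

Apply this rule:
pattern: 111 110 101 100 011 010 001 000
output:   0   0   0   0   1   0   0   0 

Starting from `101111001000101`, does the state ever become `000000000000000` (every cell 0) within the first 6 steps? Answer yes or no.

yes

step 1: 001000000000000
step 2: 000000000000000
all cells are 0 at step 2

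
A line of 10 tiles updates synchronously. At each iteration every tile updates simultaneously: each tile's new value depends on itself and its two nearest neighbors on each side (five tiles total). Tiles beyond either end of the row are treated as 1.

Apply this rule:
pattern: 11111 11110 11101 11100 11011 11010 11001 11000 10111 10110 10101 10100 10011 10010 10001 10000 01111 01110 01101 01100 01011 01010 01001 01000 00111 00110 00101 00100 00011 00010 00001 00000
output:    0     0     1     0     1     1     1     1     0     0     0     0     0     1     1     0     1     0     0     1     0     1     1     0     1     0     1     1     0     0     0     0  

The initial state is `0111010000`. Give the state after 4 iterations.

1001100000
0100110000
1010011000
1101001110

1101001110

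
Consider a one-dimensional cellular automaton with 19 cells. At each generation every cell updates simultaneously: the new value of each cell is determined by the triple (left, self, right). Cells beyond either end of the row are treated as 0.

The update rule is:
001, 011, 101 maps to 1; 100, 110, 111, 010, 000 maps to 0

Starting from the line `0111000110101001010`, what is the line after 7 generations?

1101010010100000000

1100001101010010100
1000011010100101000
0000110101001010000
0001101010010100000
0011010100101000000
0110101001010000000
1101010010100000000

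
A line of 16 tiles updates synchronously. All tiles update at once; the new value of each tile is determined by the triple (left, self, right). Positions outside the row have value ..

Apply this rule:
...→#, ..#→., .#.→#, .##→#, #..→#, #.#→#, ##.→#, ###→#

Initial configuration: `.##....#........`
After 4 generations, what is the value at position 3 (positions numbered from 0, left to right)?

#

generation 1: .#####.#########
generation 2: .###############
generation 3: .###############  (fixed point — unchanged through generation 4)
position 3 holds #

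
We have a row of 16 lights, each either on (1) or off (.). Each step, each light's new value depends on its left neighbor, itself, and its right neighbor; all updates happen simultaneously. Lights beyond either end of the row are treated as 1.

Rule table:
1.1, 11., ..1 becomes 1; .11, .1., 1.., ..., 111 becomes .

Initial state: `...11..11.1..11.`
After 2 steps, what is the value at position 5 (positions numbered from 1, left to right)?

.

..1.1.1.11..1.11
.1.1.1.1.1.1.1..
position 5 holds .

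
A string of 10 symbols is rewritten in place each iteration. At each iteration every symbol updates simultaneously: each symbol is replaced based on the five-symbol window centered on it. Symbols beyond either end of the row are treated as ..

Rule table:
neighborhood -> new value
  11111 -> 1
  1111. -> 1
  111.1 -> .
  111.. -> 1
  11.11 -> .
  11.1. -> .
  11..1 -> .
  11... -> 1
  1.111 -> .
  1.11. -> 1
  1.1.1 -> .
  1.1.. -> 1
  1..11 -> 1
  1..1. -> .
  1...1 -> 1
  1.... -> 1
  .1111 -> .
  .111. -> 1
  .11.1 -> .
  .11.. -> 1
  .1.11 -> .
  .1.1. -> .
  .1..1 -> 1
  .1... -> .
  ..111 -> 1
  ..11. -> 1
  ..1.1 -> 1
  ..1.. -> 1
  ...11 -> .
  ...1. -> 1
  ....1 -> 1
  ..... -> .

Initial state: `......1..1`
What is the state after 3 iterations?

....1111.1
..1.1.1..1
111...11.1

111...11.1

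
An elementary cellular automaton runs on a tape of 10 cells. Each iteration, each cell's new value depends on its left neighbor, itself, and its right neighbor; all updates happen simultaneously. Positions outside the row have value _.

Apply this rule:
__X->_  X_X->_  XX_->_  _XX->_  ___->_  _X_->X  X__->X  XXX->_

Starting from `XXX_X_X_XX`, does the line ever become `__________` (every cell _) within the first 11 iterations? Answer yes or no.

yes

iteration 1: ____X_X___
iteration 2: ____X_XX__
iteration 3: ____X___X_
iteration 4: ____XX__XX
iteration 5: ______X___
iteration 6: ______XX__
iteration 7: ________X_
iteration 8: ________XX
iteration 9: __________
all cells are _ at iteration 9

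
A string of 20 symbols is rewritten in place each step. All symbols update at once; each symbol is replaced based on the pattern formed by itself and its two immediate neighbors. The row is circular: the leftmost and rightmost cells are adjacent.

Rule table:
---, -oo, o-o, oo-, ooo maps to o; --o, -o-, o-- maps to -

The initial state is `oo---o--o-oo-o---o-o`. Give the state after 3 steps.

oo-o-----oooo--o--oo
ooo--ooo-oooo-----oo
ooo--oooooooo-ooo-oo

ooo--oooooooo-ooo-oo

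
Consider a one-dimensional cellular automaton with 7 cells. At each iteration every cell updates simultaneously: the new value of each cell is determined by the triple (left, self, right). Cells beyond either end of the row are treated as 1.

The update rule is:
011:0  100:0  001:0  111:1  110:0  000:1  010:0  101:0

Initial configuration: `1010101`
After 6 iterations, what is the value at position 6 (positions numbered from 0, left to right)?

0

0000000
0111110
0011100
0001000
0100010
0001000
position 6 holds 0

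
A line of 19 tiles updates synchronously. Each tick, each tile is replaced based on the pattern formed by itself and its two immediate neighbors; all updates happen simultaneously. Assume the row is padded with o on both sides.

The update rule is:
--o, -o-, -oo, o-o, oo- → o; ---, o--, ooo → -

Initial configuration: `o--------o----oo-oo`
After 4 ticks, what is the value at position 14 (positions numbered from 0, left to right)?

o-------oo---ooooo-
o------ooo--oo---oo
o-----oo-o-ooo--oo-
o----ooooooo-o-oooo
position 14 holds -

-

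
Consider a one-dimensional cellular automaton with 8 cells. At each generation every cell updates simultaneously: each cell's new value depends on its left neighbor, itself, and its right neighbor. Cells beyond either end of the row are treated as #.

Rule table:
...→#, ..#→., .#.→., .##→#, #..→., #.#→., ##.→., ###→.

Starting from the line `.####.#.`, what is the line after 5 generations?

.#......
...####.
.#.#....
.....##.
.###.#..

.###.#..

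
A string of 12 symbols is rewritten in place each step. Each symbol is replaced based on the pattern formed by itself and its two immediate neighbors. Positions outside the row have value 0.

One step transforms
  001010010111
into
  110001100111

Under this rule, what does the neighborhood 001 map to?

1

At position 1 the neighborhood is 001; the next row has 1 there.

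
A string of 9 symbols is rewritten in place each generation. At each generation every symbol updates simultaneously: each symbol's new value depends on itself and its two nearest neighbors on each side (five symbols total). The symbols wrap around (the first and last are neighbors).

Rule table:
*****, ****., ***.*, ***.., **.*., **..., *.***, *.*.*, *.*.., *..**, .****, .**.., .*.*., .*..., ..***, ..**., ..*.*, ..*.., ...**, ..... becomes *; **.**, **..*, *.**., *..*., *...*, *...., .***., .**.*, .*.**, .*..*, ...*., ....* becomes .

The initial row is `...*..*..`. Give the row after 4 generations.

*..**.*..

generation 1: *..*..**.
generation 2: *..*.**.*
generation 3: *..*.....
generation 4: *..**.*..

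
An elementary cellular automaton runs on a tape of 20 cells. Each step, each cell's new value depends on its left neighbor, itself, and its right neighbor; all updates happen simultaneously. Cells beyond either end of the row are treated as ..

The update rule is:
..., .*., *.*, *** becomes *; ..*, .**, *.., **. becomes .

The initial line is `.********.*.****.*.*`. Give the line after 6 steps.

.*.***..*.....**..**

step 1: ..******.***.**.****
step 2: *..****.*.*.*..*.**.
step 3: *...**.******..**...
step 4: *.*...*.****......**
step 5: ***.*.**.**..****...
step 6: .*.***..*.....**..**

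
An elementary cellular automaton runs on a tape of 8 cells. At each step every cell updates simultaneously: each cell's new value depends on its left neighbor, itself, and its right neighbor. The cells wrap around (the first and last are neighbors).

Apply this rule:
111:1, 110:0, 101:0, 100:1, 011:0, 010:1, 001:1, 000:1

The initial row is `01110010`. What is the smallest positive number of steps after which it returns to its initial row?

10101111
00100111
11111010
01110010

4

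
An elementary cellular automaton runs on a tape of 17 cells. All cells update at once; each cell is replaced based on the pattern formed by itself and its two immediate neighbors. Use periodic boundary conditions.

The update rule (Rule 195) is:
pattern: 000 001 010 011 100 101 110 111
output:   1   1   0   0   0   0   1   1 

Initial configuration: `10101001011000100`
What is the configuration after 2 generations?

00000010001011001
01111100110001010

01111100110001010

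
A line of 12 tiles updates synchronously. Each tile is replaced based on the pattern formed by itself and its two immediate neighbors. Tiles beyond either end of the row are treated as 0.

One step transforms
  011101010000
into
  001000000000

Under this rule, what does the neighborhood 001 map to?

0

At position 0 the neighborhood is 001; the next row has 0 there.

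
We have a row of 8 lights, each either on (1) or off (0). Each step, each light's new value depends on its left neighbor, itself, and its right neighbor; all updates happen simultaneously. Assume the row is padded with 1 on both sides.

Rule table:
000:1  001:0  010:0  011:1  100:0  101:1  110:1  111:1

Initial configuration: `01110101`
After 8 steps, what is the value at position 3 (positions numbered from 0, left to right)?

11111011
11111111
11111111  (fixed point — unchanged through step 8)
position 3 holds 1

1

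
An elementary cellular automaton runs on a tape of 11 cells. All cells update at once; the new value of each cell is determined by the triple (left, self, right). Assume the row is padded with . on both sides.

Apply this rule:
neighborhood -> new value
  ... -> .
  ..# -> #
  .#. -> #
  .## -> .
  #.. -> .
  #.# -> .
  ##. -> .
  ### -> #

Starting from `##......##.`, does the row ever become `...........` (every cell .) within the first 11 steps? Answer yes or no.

step 1: .......#...
step 2: ......##...
step 3: .....#.....
step 4: ....##.....
step 5: ...#.......
step 6: ..##.......
step 7: .#.........
step 8: ##.........
step 9: ...........
all cells are . at step 9

yes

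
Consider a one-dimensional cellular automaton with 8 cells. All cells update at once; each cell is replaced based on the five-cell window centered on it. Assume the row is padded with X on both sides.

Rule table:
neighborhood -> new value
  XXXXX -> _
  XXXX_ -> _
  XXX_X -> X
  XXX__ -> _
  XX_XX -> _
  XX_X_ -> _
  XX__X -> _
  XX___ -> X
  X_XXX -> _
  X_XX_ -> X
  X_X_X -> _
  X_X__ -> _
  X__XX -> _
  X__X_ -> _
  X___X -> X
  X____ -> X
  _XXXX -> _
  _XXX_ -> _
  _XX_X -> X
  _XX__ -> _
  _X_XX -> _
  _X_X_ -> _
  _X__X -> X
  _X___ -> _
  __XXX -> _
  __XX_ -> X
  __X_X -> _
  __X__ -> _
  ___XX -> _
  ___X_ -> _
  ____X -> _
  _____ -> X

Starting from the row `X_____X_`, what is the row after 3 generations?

XX__X___

_XXX____
____XX__
XX__X___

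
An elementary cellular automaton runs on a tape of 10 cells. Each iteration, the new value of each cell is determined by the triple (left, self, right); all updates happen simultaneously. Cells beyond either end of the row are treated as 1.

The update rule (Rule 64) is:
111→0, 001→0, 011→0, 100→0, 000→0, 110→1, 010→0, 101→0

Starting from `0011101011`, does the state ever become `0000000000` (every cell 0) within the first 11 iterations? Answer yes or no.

yes

iteration 1: 0000100000
iteration 2: 0000000000
all cells are 0 at iteration 2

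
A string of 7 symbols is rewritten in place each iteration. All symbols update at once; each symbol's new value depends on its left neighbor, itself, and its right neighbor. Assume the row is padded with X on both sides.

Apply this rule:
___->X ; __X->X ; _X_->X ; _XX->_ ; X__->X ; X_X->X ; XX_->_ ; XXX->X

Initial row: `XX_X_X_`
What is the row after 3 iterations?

X_XXXXX
_X_XXXX
XXX_XXX

XXX_XXX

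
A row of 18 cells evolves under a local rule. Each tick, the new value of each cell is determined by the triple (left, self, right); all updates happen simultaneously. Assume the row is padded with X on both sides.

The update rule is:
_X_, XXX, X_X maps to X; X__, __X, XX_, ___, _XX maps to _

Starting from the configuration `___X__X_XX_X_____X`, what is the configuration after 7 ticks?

___X__XX__XX______
___X______________
___X______________  (fixed point — unchanged through tick 7)

___X______________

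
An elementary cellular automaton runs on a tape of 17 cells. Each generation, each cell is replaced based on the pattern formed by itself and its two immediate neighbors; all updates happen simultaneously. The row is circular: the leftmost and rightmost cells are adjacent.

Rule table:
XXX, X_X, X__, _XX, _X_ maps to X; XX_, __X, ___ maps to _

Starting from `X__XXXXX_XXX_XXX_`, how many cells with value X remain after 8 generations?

XX_XXXX_XXX_XXX_X
X_XXXX_XXX_XXX_XX
_XXXX_XXX_XXX_XXX
XXXX_XXX_XXX_XXX_
XXX_XXX_XXX_XXX_X
XX_XXX_XXX_XXX_XX
X_XXX_XXX_XXX_XXX
_XXX_XXX_XXX_XXXX
count of X: 13

13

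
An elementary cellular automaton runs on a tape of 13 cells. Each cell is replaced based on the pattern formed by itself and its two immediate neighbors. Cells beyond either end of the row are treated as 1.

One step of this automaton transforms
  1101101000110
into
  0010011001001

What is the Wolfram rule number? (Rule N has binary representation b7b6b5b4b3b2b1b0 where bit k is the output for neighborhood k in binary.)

position 0: 111 → 0  (bit 7 = 0)
position 1: 110 → 0  (bit 6 = 0)
position 2: 101 → 1  (bit 5 = 1)
position 7: 100 → 0  (bit 4 = 0)
position 3: 011 → 0  (bit 3 = 0)
position 6: 010 → 1  (bit 2 = 1)
position 9: 001 → 1  (bit 1 = 1)
position 8: 000 → 0  (bit 0 = 0)
bits b7..b0 = 00100110 = 38

38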